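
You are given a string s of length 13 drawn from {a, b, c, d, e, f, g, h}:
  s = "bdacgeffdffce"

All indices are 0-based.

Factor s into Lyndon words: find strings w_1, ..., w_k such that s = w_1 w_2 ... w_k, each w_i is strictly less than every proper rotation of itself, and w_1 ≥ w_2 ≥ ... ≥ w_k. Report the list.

emit factor 1: 'bd' (i=0, period=2)
emit factor 2: 'acgeffdffce' (i=2, period=11)

["bd", "acgeffdffce"]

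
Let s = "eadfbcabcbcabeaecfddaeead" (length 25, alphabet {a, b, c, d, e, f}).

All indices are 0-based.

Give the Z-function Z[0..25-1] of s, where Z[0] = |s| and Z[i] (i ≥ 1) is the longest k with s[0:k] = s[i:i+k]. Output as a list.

[25, 0, 0, 0, 0, 0, 0, 0, 0, 0, 0, 0, 0, 2, 0, 1, 0, 0, 0, 0, 0, 1, 3, 0, 0]

Z[0]=25
i=1: outside box; Z[1]=0
i=2: outside box; Z[2]=0
i=3: outside box; Z[3]=0
i=4: outside box; Z[4]=0
i=5: outside box; Z[5]=0
i=6: outside box; Z[6]=0
i=7: outside box; Z[7]=0
i=8: outside box; Z[8]=0
i=9: outside box; Z[9]=0
i=10: outside box; Z[10]=0
i=11: outside box; Z[11]=0
i=12: outside box; Z[12]=0
i=13: outside box; Z[13]=2 grow→box=[13,15)
i=14: min(r-i=1, Z[1]=0)=0; Z[14]=0
i=15: outside box; Z[15]=1 grow→box=[15,16)
i=16: outside box; Z[16]=0
i=17: outside box; Z[17]=0
i=18: outside box; Z[18]=0
i=19: outside box; Z[19]=0
i=20: outside box; Z[20]=0
i=21: outside box; Z[21]=1 grow→box=[21,22)
i=22: outside box; Z[22]=3 grow→box=[22,25)
i=23: min(r-i=2, Z[1]=0)=0; Z[23]=0
i=24: min(r-i=1, Z[2]=0)=0; Z[24]=0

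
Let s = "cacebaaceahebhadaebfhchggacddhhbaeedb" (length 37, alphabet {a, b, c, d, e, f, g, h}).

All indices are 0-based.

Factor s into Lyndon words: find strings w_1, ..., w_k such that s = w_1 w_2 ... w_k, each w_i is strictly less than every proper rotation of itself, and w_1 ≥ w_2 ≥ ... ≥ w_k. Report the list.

emit factor 1: 'c' (i=0, period=1)
emit factor 2: 'aceb' (i=1, period=4)
emit factor 3: 'aaceahebhadaebfhchggacddhhbaeedb' (i=5, period=32)

["c", "aceb", "aaceahebhadaebfhchggacddhhbaeedb"]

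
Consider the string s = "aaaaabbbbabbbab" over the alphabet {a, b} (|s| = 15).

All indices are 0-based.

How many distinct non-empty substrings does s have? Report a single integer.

rank→(start, suffix):
  0 → (0, 'aaaaabbbbabbbab')
  1 → (1, 'aaaabbbbabbbab')
  2 → (2, 'aaabbbbabbbab')
  3 → (3, 'aabbbbabbbab')
  4 → (13, 'ab')
  5 → (9, 'abbbab')
  6 → (4, 'abbbbabbbab')
  7 → (14, 'b')
  8 → (12, 'bab')
  9 → (8, 'babbbab')
  10 → (11, 'bbab')
  11 → (7, 'bbabbbab')
  12 → (10, 'bbbab')
  13 → (6, 'bbbabbbab')
  14 → (5, 'bbbbabbbab')

SA = [0, 1, 2, 3, 13, 9, 4, 14, 12, 8, 11, 7, 10, 6, 5]
[i] adj suffixes → lcp
  [1] 0/1 → 4 ('aaaa')
  [2] 1/2 → 3 ('aaa')
  [3] 2/3 → 2 ('aa')
  [4] 3/13 → 1 ('a')
  [5] 13/9 → 2 ('ab')
  [6] 9/4 → 4 ('abbb')
  [7] 4/14 → 0 ('')
  [8] 14/12 → 1 ('b')
  [9] 12/8 → 3 ('bab')
  [10] 8/11 → 1 ('b')
  [11] 11/7 → 4 ('bbab')
  [12] 7/10 → 2 ('bb')
  [13] 10/6 → 5 ('bbbab')
  [14] 6/5 → 3 ('bbb')

n(n+1)/2 = 15·16/2 = 120
Σ LCP = 0 + 4 + 3 + 2 + 1 + 2 + 4 + 0 + 1 + 3 + 1 + 4 + 2 + 5 + 3 = 35
distinct = 120 − 35 = 85

85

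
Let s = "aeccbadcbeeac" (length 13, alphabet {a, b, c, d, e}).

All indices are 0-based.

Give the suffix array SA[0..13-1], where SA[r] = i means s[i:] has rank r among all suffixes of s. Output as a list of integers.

sorted suffixes:
  #0 SA[0]=11  'ac'
  #1 SA[1]=5  'adcbeeac'
  #2 SA[2]=0  'aeccbadcbeeac'
  #3 SA[3]=4  'badcbeeac'
  #4 SA[4]=8  'beeac'
  #5 SA[5]=12  'c'
  #6 SA[6]=3  'cbadcbeeac'
  #7 SA[7]=7  'cbeeac'
  #8 SA[8]=2  'ccbadcbeeac'
  #9 SA[9]=6  'dcbeeac'
  #10 SA[10]=10  'eac'
  #11 SA[11]=1  'eccbadcbeeac'
  #12 SA[12]=9  'eeac'

[11, 5, 0, 4, 8, 12, 3, 7, 2, 6, 10, 1, 9]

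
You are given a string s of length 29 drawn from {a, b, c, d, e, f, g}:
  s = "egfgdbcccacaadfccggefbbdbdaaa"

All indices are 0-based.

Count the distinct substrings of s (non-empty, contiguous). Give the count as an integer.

406

rank→(start, suffix):
  0 → (28, 'a')
  1 → (27, 'aa')
  2 → (26, 'aaa')
  3 → (11, 'aadfccggefbbdbdaaa')
  4 → (9, 'acaadfccggefbbdbdaaa')
  5 → (12, 'adfccggefbbdbdaaa')
  6 → (21, 'bbdbdaaa')
  7 → (5, 'bcccacaadfccggefbbdbdaaa')
  8 → (24, 'bdaaa')
  9 → (22, 'bdbdaaa')
  10 → (10, 'caadfccggefbbdbdaaa')
  11 → (8, 'cacaadfccggefbbdbdaaa')
  12 → (7, 'ccacaadfccggefbbdbdaaa')
  13 → (6, 'cccacaadfccggefbbdbdaaa')
  14 → (15, 'ccggefbbdbdaaa')
  15 → (16, 'cggefbbdbdaaa')
  16 → (25, 'daaa')
  17 → (4, 'dbcccacaadfccggefbbdbdaaa')
  18 → (23, 'dbdaaa')
  19 → (13, 'dfccggefbbdbdaaa')
  20 → (19, 'efbbdbdaaa')
  21 → (0, 'egfgdbcccacaadfccggefbbdbdaaa')
  22 → (20, 'fbbdbdaaa')
  23 → (14, 'fccggefbbdbdaaa')
  24 → (2, 'fgdbcccacaadfccggefbbdbdaaa')
  25 → (3, 'gdbcccacaadfccggefbbdbdaaa')
  26 → (18, 'gefbbdbdaaa')
  27 → (1, 'gfgdbcccacaadfccggefbbdbdaaa')
  28 → (17, 'ggefbbdbdaaa')

SA = [28, 27, 26, 11, 9, 12, 21, 5, 24, 22, 10, 8, 7, 6, 15, 16, 25, 4, 23, 13, 19, 0, 20, 14, 2, 3, 18, 1, 17]
i: (SA[i-1],SA[i]) lcp shared
  1: (28,27) 1 'a'
  2: (27,26) 2 'aa'
  3: (26,11) 2 'aa'
  4: (11,9) 1 'a'
  5: (9,12) 1 'a'
  6: (12,21) 0 ''
  7: (21,5) 1 'b'
  8: (5,24) 1 'b'
  9: (24,22) 2 'bd'
  10: (22,10) 0 ''
  11: (10,8) 2 'ca'
  12: (8,7) 1 'c'
  13: (7,6) 2 'cc'
  14: (6,15) 2 'cc'
  15: (15,16) 1 'c'
  16: (16,25) 0 ''
  17: (25,4) 1 'd'
  18: (4,23) 2 'db'
  19: (23,13) 1 'd'
  20: (13,19) 0 ''
  21: (19,0) 1 'e'
  22: (0,20) 0 ''
  23: (20,14) 1 'f'
  24: (14,2) 1 'f'
  25: (2,3) 0 ''
  26: (3,18) 1 'g'
  27: (18,1) 1 'g'
  28: (1,17) 1 'g'

n(n+1)/2 = 29·30/2 = 435
Σ LCP = 0 + 1 + 2 + 2 + 1 + 1 + 0 + 1 + 1 + 2 + 0 + 2 + 1 + 2 + 2 + 1 + 0 + 1 + 2 + 1 + 0 + 1 + 0 + 1 + 1 + 0 + 1 + 1 + 1 = 29
distinct = 435 − 29 = 406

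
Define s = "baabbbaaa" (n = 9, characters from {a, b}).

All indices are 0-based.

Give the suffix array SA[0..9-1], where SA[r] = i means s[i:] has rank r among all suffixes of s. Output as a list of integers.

sorted suffixes:
  #0 SA[0]=8  'a'
  #1 SA[1]=7  'aa'
  #2 SA[2]=6  'aaa'
  #3 SA[3]=1  'aabbbaaa'
  #4 SA[4]=2  'abbbaaa'
  #5 SA[5]=5  'baaa'
  #6 SA[6]=0  'baabbbaaa'
  #7 SA[7]=4  'bbaaa'
  #8 SA[8]=3  'bbbaaa'

[8, 7, 6, 1, 2, 5, 0, 4, 3]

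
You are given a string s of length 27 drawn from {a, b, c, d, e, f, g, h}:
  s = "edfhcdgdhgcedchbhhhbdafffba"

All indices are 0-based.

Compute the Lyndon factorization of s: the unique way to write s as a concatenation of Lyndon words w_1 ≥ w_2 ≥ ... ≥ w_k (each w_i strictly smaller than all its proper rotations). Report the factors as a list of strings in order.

emit factor 1: 'e' (i=0, period=1)
emit factor 2: 'dfh' (i=1, period=3)
emit factor 3: 'cdgdhgcedch' (i=4, period=11)
emit factor 4: 'bhhh' (i=15, period=4)
emit factor 5: 'bd' (i=19, period=2)
emit factor 6: 'afffb' (i=21, period=5)
emit factor 7: 'a' (i=26, period=1)

["e", "dfh", "cdgdhgcedch", "bhhh", "bd", "afffb", "a"]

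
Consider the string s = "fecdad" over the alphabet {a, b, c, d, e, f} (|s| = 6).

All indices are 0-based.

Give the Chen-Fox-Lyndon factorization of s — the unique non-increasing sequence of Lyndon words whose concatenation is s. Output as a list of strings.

emit factor 1: 'f' (i=0, period=1)
emit factor 2: 'e' (i=1, period=1)
emit factor 3: 'cd' (i=2, period=2)
emit factor 4: 'ad' (i=4, period=2)

["f", "e", "cd", "ad"]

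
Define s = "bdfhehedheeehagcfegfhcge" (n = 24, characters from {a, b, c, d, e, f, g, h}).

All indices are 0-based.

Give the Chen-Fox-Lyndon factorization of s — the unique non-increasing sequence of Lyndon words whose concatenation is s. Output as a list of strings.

["bdfhehedheeeh", "agcfegfhcge"]

emit factor 1: 'bdfhehedheeeh' (i=0, period=13)
emit factor 2: 'agcfegfhcge' (i=13, period=11)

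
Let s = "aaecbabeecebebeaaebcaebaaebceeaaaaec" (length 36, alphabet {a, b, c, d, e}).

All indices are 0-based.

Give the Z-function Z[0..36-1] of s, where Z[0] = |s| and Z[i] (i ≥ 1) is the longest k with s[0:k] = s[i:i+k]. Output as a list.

[36, 1, 0, 0, 0, 1, 0, 0, 0, 0, 0, 0, 0, 0, 0, 3, 1, 0, 0, 0, 1, 0, 0, 3, 1, 0, 0, 0, 0, 0, 2, 2, 4, 1, 0, 0]

Z[0]=36
i=1: fresh scan; Z[1]=1 grow→box=[1,2)
i=2: fresh scan; Z[2]=0
i=3: fresh scan; Z[3]=0
i=4: fresh scan; Z[4]=0
i=5: fresh scan; Z[5]=1 grow→box=[5,6)
i=6: fresh scan; Z[6]=0
i=7: fresh scan; Z[7]=0
i=8: fresh scan; Z[8]=0
i=9: fresh scan; Z[9]=0
i=10: fresh scan; Z[10]=0
i=11: fresh scan; Z[11]=0
i=12: fresh scan; Z[12]=0
i=13: fresh scan; Z[13]=0
i=14: fresh scan; Z[14]=0
i=15: fresh scan; Z[15]=3 grow→box=[15,18)
i=16: min(r-i=2, Z[1]=1)=1; Z[16]=1
i=17: min(r-i=1, Z[2]=0)=0; Z[17]=0
i=18: fresh scan; Z[18]=0
i=19: fresh scan; Z[19]=0
i=20: fresh scan; Z[20]=1 grow→box=[20,21)
i=21: fresh scan; Z[21]=0
i=22: fresh scan; Z[22]=0
i=23: fresh scan; Z[23]=3 grow→box=[23,26)
i=24: min(r-i=2, Z[1]=1)=1; Z[24]=1
i=25: min(r-i=1, Z[2]=0)=0; Z[25]=0
i=26: fresh scan; Z[26]=0
i=27: fresh scan; Z[27]=0
i=28: fresh scan; Z[28]=0
i=29: fresh scan; Z[29]=0
i=30: fresh scan; Z[30]=2 grow→box=[30,32)
i=31: min(r-i=1, Z[1]=1)=1; Z[31]=2 grow→box=[31,33)
i=32: min(r-i=1, Z[1]=1)=1; Z[32]=4 grow→box=[32,36)
i=33: min(r-i=3, Z[1]=1)=1; Z[33]=1
i=34: min(r-i=2, Z[2]=0)=0; Z[34]=0
i=35: min(r-i=1, Z[3]=0)=0; Z[35]=0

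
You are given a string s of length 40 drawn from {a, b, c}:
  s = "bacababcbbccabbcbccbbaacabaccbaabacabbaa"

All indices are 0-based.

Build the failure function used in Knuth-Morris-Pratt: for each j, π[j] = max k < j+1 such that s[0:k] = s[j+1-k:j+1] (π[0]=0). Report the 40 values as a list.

π[0] = 0
j=1 s[j]='a': π[1]=0 (border '')
j=2 s[j]='c': π[2]=0 (border '')
j=3 s[j]='a': π[3]=0 (border '')
j=4 s[j]='b': π[4]=1 (border 'b')
j=5 s[j]='a': π[5]=2 (border 'ba')
j=6 s[j]='b': k: 2→0; π[6]=1 (border 'b')
j=7 s[j]='c': k: 1→0; π[7]=0 (border '')
j=8 s[j]='b': π[8]=1 (border 'b')
j=9 s[j]='b': k: 1→0; π[9]=1 (border 'b')
j=10 s[j]='c': k: 1→0; π[10]=0 (border '')
j=11 s[j]='c': π[11]=0 (border '')
j=12 s[j]='a': π[12]=0 (border '')
j=13 s[j]='b': π[13]=1 (border 'b')
j=14 s[j]='b': k: 1→0; π[14]=1 (border 'b')
j=15 s[j]='c': k: 1→0; π[15]=0 (border '')
j=16 s[j]='b': π[16]=1 (border 'b')
j=17 s[j]='c': k: 1→0; π[17]=0 (border '')
j=18 s[j]='c': π[18]=0 (border '')
j=19 s[j]='b': π[19]=1 (border 'b')
j=20 s[j]='b': k: 1→0; π[20]=1 (border 'b')
j=21 s[j]='a': π[21]=2 (border 'ba')
j=22 s[j]='a': k: 2→0; π[22]=0 (border '')
j=23 s[j]='c': π[23]=0 (border '')
j=24 s[j]='a': π[24]=0 (border '')
j=25 s[j]='b': π[25]=1 (border 'b')
j=26 s[j]='a': π[26]=2 (border 'ba')
j=27 s[j]='c': π[27]=3 (border 'bac')
j=28 s[j]='c': k: 3→0; π[28]=0 (border '')
j=29 s[j]='b': π[29]=1 (border 'b')
j=30 s[j]='a': π[30]=2 (border 'ba')
j=31 s[j]='a': k: 2→0; π[31]=0 (border '')
j=32 s[j]='b': π[32]=1 (border 'b')
j=33 s[j]='a': π[33]=2 (border 'ba')
j=34 s[j]='c': π[34]=3 (border 'bac')
j=35 s[j]='a': π[35]=4 (border 'baca')
j=36 s[j]='b': π[36]=5 (border 'bacab')
j=37 s[j]='b': k: 5→1→0; π[37]=1 (border 'b')
j=38 s[j]='a': π[38]=2 (border 'ba')
j=39 s[j]='a': k: 2→0; π[39]=0 (border '')

[0, 0, 0, 0, 1, 2, 1, 0, 1, 1, 0, 0, 0, 1, 1, 0, 1, 0, 0, 1, 1, 2, 0, 0, 0, 1, 2, 3, 0, 1, 2, 0, 1, 2, 3, 4, 5, 1, 2, 0]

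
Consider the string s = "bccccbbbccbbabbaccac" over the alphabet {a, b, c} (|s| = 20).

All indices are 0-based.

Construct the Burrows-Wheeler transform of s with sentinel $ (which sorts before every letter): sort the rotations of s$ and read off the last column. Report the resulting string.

rank  rotation               last
    0  $bccccbbbccbbabbaccac  c
    1  abbaccac$bccccbbbccbb  b
    2  ac$bccccbbbccbbabbacc  c
    3  accac$bccccbbbccbbabb  b
    4  babbaccac$bccccbbbccb  b
    5  baccac$bccccbbbccbbab  b
    6  bbabbaccac$bccccbbbcc  c
    7  bbaccac$bccccbbbccbba  a
    8  bbbccbbabbaccac$bcccc  c
    9  bbccbbabbaccac$bccccb  b
   10  bccbbabbaccac$bccccbb  b
   11  bccccbbbccbbabbaccac$  $
   12  c$bccccbbbccbbabbacca  a
   13  cac$bccccbbbccbbabbac  c
   14  cbbabbaccac$bccccbbbc  c
   15  cbbbccbbabbaccac$bccc  c
   16  ccac$bccccbbbccbbabba  a
   17  ccbbabbaccac$bccccbbb  b
   18  ccbbbccbbabbaccac$bcc  c
   19  cccbbbccbbabbaccac$bc  c
   20  ccccbbbccbbabbaccac$b  b

cbcbbbcacbb$acccabccb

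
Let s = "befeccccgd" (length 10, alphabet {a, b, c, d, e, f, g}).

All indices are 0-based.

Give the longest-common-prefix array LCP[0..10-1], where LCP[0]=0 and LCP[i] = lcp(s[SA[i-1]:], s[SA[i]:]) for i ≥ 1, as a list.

rank | idx | suffix
   0 |   0 | befeccccgd
   1 |   4 | ccccgd
   2 |   5 | cccgd
   3 |   6 | ccgd
   4 |   7 | cgd
   5 |   9 | d
   6 |   3 | eccccgd
   7 |   1 | efeccccgd
   8 |   2 | feccccgd
   9 |   8 | gd

SA = [0, 4, 5, 6, 7, 9, 3, 1, 2, 8]
rank  pair      lcp
   1  s[0:],s[4:]  0  ''
   2  s[4:],s[5:]  3  'ccc'
   3  s[5:],s[6:]  2  'cc'
   4  s[6:],s[7:]  1  'c'
   5  s[7:],s[9:]  0  ''
   6  s[9:],s[3:]  0  ''
   7  s[3:],s[1:]  1  'e'
   8  s[1:],s[2:]  0  ''
   9  s[2:],s[8:]  0  ''

[0, 0, 3, 2, 1, 0, 0, 1, 0, 0]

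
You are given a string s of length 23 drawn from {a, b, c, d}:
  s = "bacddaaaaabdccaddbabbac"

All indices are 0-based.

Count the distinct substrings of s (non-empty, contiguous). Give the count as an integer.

rank | idx | suffix
   0 |   5 | aaaaabdccaddbabbac
   1 |   6 | aaaabdccaddbabbac
   2 |   7 | aaabdccaddbabbac
   3 |   8 | aabdccaddbabbac
   4 |  18 | abbac
   5 |   9 | abdccaddbabbac
   6 |  21 | ac
   7 |   1 | acddaaaaabdccaddbabbac
   8 |  14 | addbabbac
   9 |  17 | babbac
  10 |  20 | bac
  11 |   0 | bacddaaaaabdccaddbabbac
  12 |  19 | bbac
  13 |  10 | bdccaddbabbac
  14 |  22 | c
  15 |  13 | caddbabbac
  16 |  12 | ccaddbabbac
  17 |   2 | cddaaaaabdccaddbabbac
  18 |   4 | daaaaabdccaddbabbac
  19 |  16 | dbabbac
  20 |  11 | dccaddbabbac
  21 |   3 | ddaaaaabdccaddbabbac
  22 |  15 | ddbabbac

SA = [5, 6, 7, 8, 18, 9, 21, 1, 14, 17, 20, 0, 19, 10, 22, 13, 12, 2, 4, 16, 11, 3, 15]
[i] adj suffixes → lcp
  [1] 5/6 → 4 ('aaaa')
  [2] 6/7 → 3 ('aaa')
  [3] 7/8 → 2 ('aa')
  [4] 8/18 → 1 ('a')
  [5] 18/9 → 2 ('ab')
  [6] 9/21 → 1 ('a')
  [7] 21/1 → 2 ('ac')
  [8] 1/14 → 1 ('a')
  [9] 14/17 → 0 ('')
  [10] 17/20 → 2 ('ba')
  [11] 20/0 → 3 ('bac')
  [12] 0/19 → 1 ('b')
  [13] 19/10 → 1 ('b')
  [14] 10/22 → 0 ('')
  [15] 22/13 → 1 ('c')
  [16] 13/12 → 1 ('c')
  [17] 12/2 → 1 ('c')
  [18] 2/4 → 0 ('')
  [19] 4/16 → 1 ('d')
  [20] 16/11 → 1 ('d')
  [21] 11/3 → 1 ('d')
  [22] 3/15 → 2 ('dd')

n(n+1)/2 = 23·24/2 = 276
Σ LCP = 0 + 4 + 3 + 2 + 1 + 2 + 1 + 2 + 1 + 0 + 2 + 3 + 1 + 1 + 0 + 1 + 1 + 1 + 0 + 1 + 1 + 1 + 2 = 31
distinct = 276 − 31 = 245

245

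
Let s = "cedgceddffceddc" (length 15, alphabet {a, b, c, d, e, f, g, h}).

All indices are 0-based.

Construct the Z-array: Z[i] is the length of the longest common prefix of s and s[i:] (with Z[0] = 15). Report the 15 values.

Z[0]=15
i=1: i≥r, start 0; Z[1]=0
i=2: i≥r, start 0; Z[2]=0
i=3: i≥r, start 0; Z[3]=0
i=4: i≥r, start 0; Z[4]=3 grow→box=[4,7)
i=5: min(r-i=2, Z[1]=0)=0; Z[5]=0
i=6: min(r-i=1, Z[2]=0)=0; Z[6]=0
i=7: i≥r, start 0; Z[7]=0
i=8: i≥r, start 0; Z[8]=0
i=9: i≥r, start 0; Z[9]=0
i=10: i≥r, start 0; Z[10]=3 grow→box=[10,13)
i=11: min(r-i=2, Z[1]=0)=0; Z[11]=0
i=12: min(r-i=1, Z[2]=0)=0; Z[12]=0
i=13: i≥r, start 0; Z[13]=0
i=14: i≥r, start 0; Z[14]=1 grow→box=[14,15)

[15, 0, 0, 0, 3, 0, 0, 0, 0, 0, 3, 0, 0, 0, 1]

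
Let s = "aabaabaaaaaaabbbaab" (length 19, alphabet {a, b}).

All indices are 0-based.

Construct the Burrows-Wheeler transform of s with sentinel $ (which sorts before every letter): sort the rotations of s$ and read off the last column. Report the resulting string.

rank  rotation              last
    0  $aabaabaaaaaaabbbaab  b
    1  aaaaaaabbbaab$aabaab  b
    2  aaaaaabbbaab$aabaaba  a
    3  aaaaabbbaab$aabaabaa  a
    4  aaaabbbaab$aabaabaaa  a
    5  aaabbbaab$aabaabaaaa  a
    6  aab$aabaabaaaaaaabbb  b
    7  aabaaaaaaabbbaab$aab  b
    8  aabaabaaaaaaabbbaab$  $
    9  aabbbaab$aabaabaaaaa  a
   10  ab$aabaabaaaaaaabbba  a
   11  abaaaaaaabbbaab$aaba  a
   12  abaabaaaaaaabbbaab$a  a
   13  abbbaab$aabaabaaaaaa  a
   14  b$aabaabaaaaaaabbbaa  a
   15  baaaaaaabbbaab$aabaa  a
   16  baab$aabaabaaaaaaabb  b
   17  baabaaaaaaabbbaab$aa  a
   18  bbaab$aabaabaaaaaaab  b
   19  bbbaab$aabaabaaaaaaa  a

bbaaaabb$aaaaaaababa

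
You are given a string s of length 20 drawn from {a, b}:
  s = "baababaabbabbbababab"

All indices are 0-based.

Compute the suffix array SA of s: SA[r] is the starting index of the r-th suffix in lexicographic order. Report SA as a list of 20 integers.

sorted suffixes:
  #0 SA[0]=1  'aababaabbabbbababab'
  #1 SA[1]=6  'aabbabbbababab'
  #2 SA[2]=18  'ab'
  #3 SA[3]=4  'abaabbabbbababab'
  #4 SA[4]=16  'abab'
  #5 SA[5]=2  'ababaabbabbbababab'
  #6 SA[6]=14  'ababab'
  #7 SA[7]=7  'abbabbbababab'
  #8 SA[8]=10  'abbbababab'
  #9 SA[9]=19  'b'
  #10 SA[10]=0  'baababaabbabbbababab'
  #11 SA[11]=5  'baabbabbbababab'
  #12 SA[12]=17  'bab'
  #13 SA[13]=3  'babaabbabbbababab'
  #14 SA[14]=15  'babab'
  #15 SA[15]=13  'bababab'
  #16 SA[16]=9  'babbbababab'
  #17 SA[17]=12  'bbababab'
  #18 SA[18]=8  'bbabbbababab'
  #19 SA[19]=11  'bbbababab'

[1, 6, 18, 4, 16, 2, 14, 7, 10, 19, 0, 5, 17, 3, 15, 13, 9, 12, 8, 11]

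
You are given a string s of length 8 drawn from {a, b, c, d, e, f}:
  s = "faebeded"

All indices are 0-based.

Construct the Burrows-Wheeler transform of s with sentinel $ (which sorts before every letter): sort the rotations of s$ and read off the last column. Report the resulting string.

dfeeeadb$

rank  rotation   last
    0  $faebeded  d
    1  aebeded$f  f
    2  beded$fae  e
    3  d$faebede  e
    4  ded$faebe  e
    5  ebeded$fa  a
    6  ed$faebed  d
    7  eded$faeb  b
    8  faebeded$  $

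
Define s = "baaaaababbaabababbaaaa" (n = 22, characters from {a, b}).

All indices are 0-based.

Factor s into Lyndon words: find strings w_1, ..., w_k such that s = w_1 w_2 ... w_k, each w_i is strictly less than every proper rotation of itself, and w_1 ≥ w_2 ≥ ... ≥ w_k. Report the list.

emit factor 1: 'b' (i=0, period=1)
emit factor 2: 'aaaaababbaabababb' (i=1, period=17)
emit factor 3: 'a' (i=18, period=1)
emit factor 4: 'a' (i=19, period=1)
emit factor 5: 'a' (i=20, period=1)
emit factor 6: 'a' (i=21, period=1)

["b", "aaaaababbaabababb", "a", "a", "a", "a"]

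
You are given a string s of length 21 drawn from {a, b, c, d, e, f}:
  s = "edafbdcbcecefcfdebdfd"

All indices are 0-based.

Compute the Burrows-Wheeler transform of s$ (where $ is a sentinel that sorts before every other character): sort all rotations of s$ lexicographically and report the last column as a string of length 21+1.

ddcfedbeffebfbdc$caedc

rank  rotation                last
    0  $edafbdcbcecefcfdebdfd  d
    1  afbdcbcecefcfdebdfd$ed  d
    2  bcecefcfdebdfd$edafbdc  c
    3  bdcbcecefcfdebdfd$edaf  f
    4  bdfd$edafbdcbcecefcfde  e
    5  cbcecefcfdebdfd$edafbd  d
    6  cecefcfdebdfd$edafbdcb  b
    7  cefcfdebdfd$edafbdcbce  e
    8  cfdebdfd$edafbdcbcecef  f
    9  d$edafbdcbcecefcfdebdf  f
   10  dafbdcbcecefcfdebdfd$e  e
   11  dcbcecefcfdebdfd$edafb  b
   12  debdfd$edafbdcbcecefcf  f
   13  dfd$edafbdcbcecefcfdeb  b
   14  ebdfd$edafbdcbcecefcfd  d
   15  ecefcfdebdfd$edafbdcbc  c
   16  edafbdcbcecefcfdebdfd$  $
   17  efcfdebdfd$edafbdcbcec  c
   18  fbdcbcecefcfdebdfd$eda  a
   19  fcfdebdfd$edafbdcbcece  e
   20  fd$edafbdcbcecefcfdebd  d
   21  fdebdfd$edafbdcbcecefc  c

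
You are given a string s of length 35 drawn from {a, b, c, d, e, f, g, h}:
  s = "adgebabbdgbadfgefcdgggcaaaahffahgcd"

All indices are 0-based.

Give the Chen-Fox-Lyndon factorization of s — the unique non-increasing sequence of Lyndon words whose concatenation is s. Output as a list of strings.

emit factor 1: 'adgeb' (i=0, period=5)
emit factor 2: 'abbdgbadfgefcdgggc' (i=5, period=18)
emit factor 3: 'aaaahffahgcd' (i=23, period=12)

["adgeb", "abbdgbadfgefcdgggc", "aaaahffahgcd"]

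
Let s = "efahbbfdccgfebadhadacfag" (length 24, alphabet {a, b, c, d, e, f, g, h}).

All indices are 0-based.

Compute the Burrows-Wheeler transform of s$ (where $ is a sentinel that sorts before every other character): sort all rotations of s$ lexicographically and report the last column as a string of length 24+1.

rank  rotation                   last
    0  $efahbbfdccgfebadhadacfag  g
    1  acfag$efahbbfdccgfebadhad  d
    2  adacfag$efahbbfdccgfebadh  h
    3  adhadacfag$efahbbfdccgfeb  b
    4  ag$efahbbfdccgfebadhadacf  f
    5  ahbbfdccgfebadhadacfag$ef  f
    6  badhadacfag$efahbbfdccgfe  e
    7  bbfdccgfebadhadacfag$efah  h
    8  bfdccgfebadhadacfag$efahb  b
    9  ccgfebadhadacfag$efahbbfd  d
   10  cfag$efahbbfdccgfebadhada  a
   11  cgfebadhadacfag$efahbbfdc  c
   12  dacfag$efahbbfdccgfebadha  a
   13  dccgfebadhadacfag$efahbbf  f
   14  dhadacfag$efahbbfdccgfeba  a
   15  ebadhadacfag$efahbbfdccgf  f
   16  efahbbfdccgfebadhadacfag$  $
   17  fag$efahbbfdccgfebadhadac  c
   18  fahbbfdccgfebadhadacfag$e  e
   19  fdccgfebadhadacfag$efahbb  b
   20  febadhadacfag$efahbbfdccg  g
   21  g$efahbbfdccgfebadhadacfa  a
   22  gfebadhadacfag$efahbbfdcc  c
   23  hadacfag$efahbbfdccgfebad  d
   24  hbbfdccgfebadhadacfag$efa  a

gdhbffehbdacafaf$cebgacda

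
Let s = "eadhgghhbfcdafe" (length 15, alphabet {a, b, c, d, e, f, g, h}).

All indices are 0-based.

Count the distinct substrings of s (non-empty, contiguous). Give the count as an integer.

113

rank | idx | suffix
   0 |   1 | adhgghhbfcdafe
   1 |  12 | afe
   2 |   8 | bfcdafe
   3 |  10 | cdafe
   4 |  11 | dafe
   5 |   2 | dhgghhbfcdafe
   6 |  14 | e
   7 |   0 | eadhgghhbfcdafe
   8 |   9 | fcdafe
   9 |  13 | fe
  10 |   4 | gghhbfcdafe
  11 |   5 | ghhbfcdafe
  12 |   7 | hbfcdafe
  13 |   3 | hgghhbfcdafe
  14 |   6 | hhbfcdafe

SA = [1, 12, 8, 10, 11, 2, 14, 0, 9, 13, 4, 5, 7, 3, 6]
[i] adj suffixes → lcp
  [1] 1/12 → 1 ('a')
  [2] 12/8 → 0 ('')
  [3] 8/10 → 0 ('')
  [4] 10/11 → 0 ('')
  [5] 11/2 → 1 ('d')
  [6] 2/14 → 0 ('')
  [7] 14/0 → 1 ('e')
  [8] 0/9 → 0 ('')
  [9] 9/13 → 1 ('f')
  [10] 13/4 → 0 ('')
  [11] 4/5 → 1 ('g')
  [12] 5/7 → 0 ('')
  [13] 7/3 → 1 ('h')
  [14] 3/6 → 1 ('h')

n(n+1)/2 = 15·16/2 = 120
Σ LCP = 0 + 1 + 0 + 0 + 0 + 1 + 0 + 1 + 0 + 1 + 0 + 1 + 0 + 1 + 1 = 7
distinct = 120 − 7 = 113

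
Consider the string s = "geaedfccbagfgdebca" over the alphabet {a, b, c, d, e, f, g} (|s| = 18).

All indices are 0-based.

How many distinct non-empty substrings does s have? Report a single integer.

rank | idx | suffix
   0 |  17 | a
   1 |   2 | aedfccbagfgdebca
   2 |   9 | agfgdebca
   3 |   8 | bagfgdebca
   4 |  15 | bca
   5 |  16 | ca
   6 |   7 | cbagfgdebca
   7 |   6 | ccbagfgdebca
   8 |  13 | debca
   9 |   4 | dfccbagfgdebca
  10 |   1 | eaedfccbagfgdebca
  11 |  14 | ebca
  12 |   3 | edfccbagfgdebca
  13 |   5 | fccbagfgdebca
  14 |  11 | fgdebca
  15 |  12 | gdebca
  16 |   0 | geaedfccbagfgdebca
  17 |  10 | gfgdebca

SA = [17, 2, 9, 8, 15, 16, 7, 6, 13, 4, 1, 14, 3, 5, 11, 12, 0, 10]
rank  pair      lcp
   1  s[17:],s[2:]  1  'a'
   2  s[2:],s[9:]  1  'a'
   3  s[9:],s[8:]  0  ''
   4  s[8:],s[15:]  1  'b'
   5  s[15:],s[16:]  0  ''
   6  s[16:],s[7:]  1  'c'
   7  s[7:],s[6:]  1  'c'
   8  s[6:],s[13:]  0  ''
   9  s[13:],s[4:]  1  'd'
  10  s[4:],s[1:]  0  ''
  11  s[1:],s[14:]  1  'e'
  12  s[14:],s[3:]  1  'e'
  13  s[3:],s[5:]  0  ''
  14  s[5:],s[11:]  1  'f'
  15  s[11:],s[12:]  0  ''
  16  s[12:],s[0:]  1  'g'
  17  s[0:],s[10:]  1  'g'

n(n+1)/2 = 18·19/2 = 171
Σ LCP = 0 + 1 + 1 + 0 + 1 + 0 + 1 + 1 + 0 + 1 + 0 + 1 + 1 + 0 + 1 + 0 + 1 + 1 = 11
distinct = 171 − 11 = 160

160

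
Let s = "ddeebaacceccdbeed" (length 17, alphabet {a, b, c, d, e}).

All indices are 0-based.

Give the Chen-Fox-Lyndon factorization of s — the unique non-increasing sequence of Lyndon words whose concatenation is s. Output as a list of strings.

emit factor 1: 'ddee' (i=0, period=4)
emit factor 2: 'b' (i=4, period=1)
emit factor 3: 'aacceccdbeed' (i=5, period=12)

["ddee", "b", "aacceccdbeed"]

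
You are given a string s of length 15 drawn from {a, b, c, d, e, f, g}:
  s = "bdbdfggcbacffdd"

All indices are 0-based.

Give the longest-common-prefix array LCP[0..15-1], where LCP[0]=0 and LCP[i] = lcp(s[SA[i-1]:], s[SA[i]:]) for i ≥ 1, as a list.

[0, 0, 1, 2, 0, 1, 0, 1, 1, 1, 0, 1, 1, 0, 1]

rank→(start, suffix):
  0 → (9, 'acffdd')
  1 → (8, 'bacffdd')
  2 → (0, 'bdbdfggcbacffdd')
  3 → (2, 'bdfggcbacffdd')
  4 → (7, 'cbacffdd')
  5 → (10, 'cffdd')
  6 → (14, 'd')
  7 → (1, 'dbdfggcbacffdd')
  8 → (13, 'dd')
  9 → (3, 'dfggcbacffdd')
  10 → (12, 'fdd')
  11 → (11, 'ffdd')
  12 → (4, 'fggcbacffdd')
  13 → (6, 'gcbacffdd')
  14 → (5, 'ggcbacffdd')

SA = [9, 8, 0, 2, 7, 10, 14, 1, 13, 3, 12, 11, 4, 6, 5]
rank  pair      lcp
   1  s[9:],s[8:]  0  ''
   2  s[8:],s[0:]  1  'b'
   3  s[0:],s[2:]  2  'bd'
   4  s[2:],s[7:]  0  ''
   5  s[7:],s[10:]  1  'c'
   6  s[10:],s[14:]  0  ''
   7  s[14:],s[1:]  1  'd'
   8  s[1:],s[13:]  1  'd'
   9  s[13:],s[3:]  1  'd'
  10  s[3:],s[12:]  0  ''
  11  s[12:],s[11:]  1  'f'
  12  s[11:],s[4:]  1  'f'
  13  s[4:],s[6:]  0  ''
  14  s[6:],s[5:]  1  'g'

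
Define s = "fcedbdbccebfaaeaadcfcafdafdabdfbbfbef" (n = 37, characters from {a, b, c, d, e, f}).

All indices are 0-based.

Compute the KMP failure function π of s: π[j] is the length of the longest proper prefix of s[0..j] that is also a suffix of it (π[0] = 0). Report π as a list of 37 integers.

π[0] = 0
j=1 s[j]='c': π[1]=0 (border '')
j=2 s[j]='e': π[2]=0 (border '')
j=3 s[j]='d': π[3]=0 (border '')
j=4 s[j]='b': π[4]=0 (border '')
j=5 s[j]='d': π[5]=0 (border '')
j=6 s[j]='b': π[6]=0 (border '')
j=7 s[j]='c': π[7]=0 (border '')
j=8 s[j]='c': π[8]=0 (border '')
j=9 s[j]='e': π[9]=0 (border '')
j=10 s[j]='b': π[10]=0 (border '')
j=11 s[j]='f': π[11]=1 (border 'f')
j=12 s[j]='a': k: 1→0; π[12]=0 (border '')
j=13 s[j]='a': π[13]=0 (border '')
j=14 s[j]='e': π[14]=0 (border '')
j=15 s[j]='a': π[15]=0 (border '')
j=16 s[j]='a': π[16]=0 (border '')
j=17 s[j]='d': π[17]=0 (border '')
j=18 s[j]='c': π[18]=0 (border '')
j=19 s[j]='f': π[19]=1 (border 'f')
j=20 s[j]='c': π[20]=2 (border 'fc')
j=21 s[j]='a': k: 2→0; π[21]=0 (border '')
j=22 s[j]='f': π[22]=1 (border 'f')
j=23 s[j]='d': k: 1→0; π[23]=0 (border '')
j=24 s[j]='a': π[24]=0 (border '')
j=25 s[j]='f': π[25]=1 (border 'f')
j=26 s[j]='d': k: 1→0; π[26]=0 (border '')
j=27 s[j]='a': π[27]=0 (border '')
j=28 s[j]='b': π[28]=0 (border '')
j=29 s[j]='d': π[29]=0 (border '')
j=30 s[j]='f': π[30]=1 (border 'f')
j=31 s[j]='b': k: 1→0; π[31]=0 (border '')
j=32 s[j]='b': π[32]=0 (border '')
j=33 s[j]='f': π[33]=1 (border 'f')
j=34 s[j]='b': k: 1→0; π[34]=0 (border '')
j=35 s[j]='e': π[35]=0 (border '')
j=36 s[j]='f': π[36]=1 (border 'f')

[0, 0, 0, 0, 0, 0, 0, 0, 0, 0, 0, 1, 0, 0, 0, 0, 0, 0, 0, 1, 2, 0, 1, 0, 0, 1, 0, 0, 0, 0, 1, 0, 0, 1, 0, 0, 1]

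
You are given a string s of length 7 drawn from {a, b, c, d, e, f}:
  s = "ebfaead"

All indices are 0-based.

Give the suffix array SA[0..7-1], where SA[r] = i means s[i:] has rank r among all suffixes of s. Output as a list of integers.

[5, 3, 1, 6, 4, 0, 2]

rank | idx | suffix
   0 |   5 | ad
   1 |   3 | aead
   2 |   1 | bfaead
   3 |   6 | d
   4 |   4 | ead
   5 |   0 | ebfaead
   6 |   2 | faead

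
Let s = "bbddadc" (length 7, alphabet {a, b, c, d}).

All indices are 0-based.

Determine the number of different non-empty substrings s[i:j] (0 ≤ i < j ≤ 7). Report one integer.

25

rank→(start, suffix):
  0 → (4, 'adc')
  1 → (0, 'bbddadc')
  2 → (1, 'bddadc')
  3 → (6, 'c')
  4 → (3, 'dadc')
  5 → (5, 'dc')
  6 → (2, 'ddadc')

SA = [4, 0, 1, 6, 3, 5, 2]
[i] adj suffixes → lcp
  [1] 4/0 → 0 ('')
  [2] 0/1 → 1 ('b')
  [3] 1/6 → 0 ('')
  [4] 6/3 → 0 ('')
  [5] 3/5 → 1 ('d')
  [6] 5/2 → 1 ('d')

n(n+1)/2 = 7·8/2 = 28
Σ LCP = 0 + 0 + 1 + 0 + 0 + 1 + 1 = 3
distinct = 28 − 3 = 25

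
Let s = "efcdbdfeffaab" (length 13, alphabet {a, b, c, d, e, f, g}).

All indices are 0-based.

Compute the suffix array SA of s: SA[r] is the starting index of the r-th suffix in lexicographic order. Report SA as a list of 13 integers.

rank | idx | suffix
   0 |  10 | aab
   1 |  11 | ab
   2 |  12 | b
   3 |   4 | bdfeffaab
   4 |   2 | cdbdfeffaab
   5 |   3 | dbdfeffaab
   6 |   5 | dfeffaab
   7 |   0 | efcdbdfeffaab
   8 |   7 | effaab
   9 |   9 | faab
  10 |   1 | fcdbdfeffaab
  11 |   6 | feffaab
  12 |   8 | ffaab

[10, 11, 12, 4, 2, 3, 5, 0, 7, 9, 1, 6, 8]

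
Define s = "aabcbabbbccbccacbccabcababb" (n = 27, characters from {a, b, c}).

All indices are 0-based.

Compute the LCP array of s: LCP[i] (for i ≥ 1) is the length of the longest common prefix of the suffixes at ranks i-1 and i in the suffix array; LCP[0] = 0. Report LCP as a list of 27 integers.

[0, 1, 2, 3, 2, 3, 1, 0, 1, 4, 1, 2, 2, 1, 2, 2, 4, 3, 0, 3, 2, 1, 2, 5, 1, 3, 2]

rank→(start, suffix):
  0 → (0, 'aabcbabbbccbccacbccabcababb')
  1 → (22, 'ababb')
  2 → (24, 'abb')
  3 → (5, 'abbbccbccacbccabcababb')
  4 → (19, 'abcababb')
  5 → (1, 'abcbabbbccbccacbccabcababb')
  6 → (14, 'acbccabcababb')
  7 → (26, 'b')
  8 → (23, 'babb')
  9 → (4, 'babbbccbccacbccabcababb')
  10 → (25, 'bb')
  11 → (6, 'bbbccbccacbccabcababb')
  12 → (7, 'bbccbccacbccabcababb')
  13 → (20, 'bcababb')
  14 → (2, 'bcbabbbccbccacbccabcababb')
  15 → (16, 'bccabcababb')
  16 → (11, 'bccacbccabcababb')
  17 → (8, 'bccbccacbccabcababb')
  18 → (21, 'cababb')
  19 → (18, 'cabcababb')
  20 → (13, 'cacbccabcababb')
  21 → (3, 'cbabbbccbccacbccabcababb')
  22 → (15, 'cbccabcababb')
  23 → (10, 'cbccacbccabcababb')
  24 → (17, 'ccabcababb')
  25 → (12, 'ccacbccabcababb')
  26 → (9, 'ccbccacbccabcababb')

SA = [0, 22, 24, 5, 19, 1, 14, 26, 23, 4, 25, 6, 7, 20, 2, 16, 11, 8, 21, 18, 13, 3, 15, 10, 17, 12, 9]
[i] adj suffixes → lcp
  [1] 0/22 → 1 ('a')
  [2] 22/24 → 2 ('ab')
  [3] 24/5 → 3 ('abb')
  [4] 5/19 → 2 ('ab')
  [5] 19/1 → 3 ('abc')
  [6] 1/14 → 1 ('a')
  [7] 14/26 → 0 ('')
  [8] 26/23 → 1 ('b')
  [9] 23/4 → 4 ('babb')
  [10] 4/25 → 1 ('b')
  [11] 25/6 → 2 ('bb')
  [12] 6/7 → 2 ('bb')
  [13] 7/20 → 1 ('b')
  [14] 20/2 → 2 ('bc')
  [15] 2/16 → 2 ('bc')
  [16] 16/11 → 4 ('bcca')
  [17] 11/8 → 3 ('bcc')
  [18] 8/21 → 0 ('')
  [19] 21/18 → 3 ('cab')
  [20] 18/13 → 2 ('ca')
  [21] 13/3 → 1 ('c')
  [22] 3/15 → 2 ('cb')
  [23] 15/10 → 5 ('cbcca')
  [24] 10/17 → 1 ('c')
  [25] 17/12 → 3 ('cca')
  [26] 12/9 → 2 ('cc')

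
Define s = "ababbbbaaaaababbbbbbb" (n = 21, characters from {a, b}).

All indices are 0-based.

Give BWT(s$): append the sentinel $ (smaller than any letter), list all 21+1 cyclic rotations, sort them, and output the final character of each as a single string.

rank  rotation                last
    0  $ababbbbaaaaababbbbbbb  b
    1  aaaaababbbbbbb$ababbbb  b
    2  aaaababbbbbbb$ababbbba  a
    3  aaababbbbbbb$ababbbbaa  a
    4  aababbbbbbb$ababbbbaaa  a
    5  ababbbbaaaaababbbbbbb$  $
    6  ababbbbbbb$ababbbbaaaa  a
    7  abbbbaaaaababbbbbbb$ab  b
    8  abbbbbbb$ababbbbaaaaab  b
    9  b$ababbbbaaaaababbbbbb  b
   10  baaaaababbbbbbb$ababbb  b
   11  babbbbaaaaababbbbbbb$a  a
   12  babbbbbbb$ababbbbaaaaa  a
   13  bb$ababbbbaaaaababbbbb  b
   14  bbaaaaababbbbbbb$ababb  b
   15  bbb$ababbbbaaaaababbbb  b
   16  bbbaaaaababbbbbbb$abab  b
   17  bbbb$ababbbbaaaaababbb  b
   18  bbbbaaaaababbbbbbb$aba  a
   19  bbbbb$ababbbbaaaaababb  b
   20  bbbbbb$ababbbbaaaaabab  b
   21  bbbbbbb$ababbbbaaaaaba  a

bbaaa$abbbbaabbbbbabba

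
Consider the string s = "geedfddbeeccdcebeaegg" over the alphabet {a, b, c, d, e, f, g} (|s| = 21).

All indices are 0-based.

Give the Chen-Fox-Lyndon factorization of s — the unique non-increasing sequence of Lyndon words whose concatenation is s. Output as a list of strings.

["g", "e", "e", "df", "d", "d", "beeccdce", "be", "aegg"]

emit factor 1: 'g' (i=0, period=1)
emit factor 2: 'e' (i=1, period=1)
emit factor 3: 'e' (i=2, period=1)
emit factor 4: 'df' (i=3, period=2)
emit factor 5: 'd' (i=5, period=1)
emit factor 6: 'd' (i=6, period=1)
emit factor 7: 'beeccdce' (i=7, period=8)
emit factor 8: 'be' (i=15, period=2)
emit factor 9: 'aegg' (i=17, period=4)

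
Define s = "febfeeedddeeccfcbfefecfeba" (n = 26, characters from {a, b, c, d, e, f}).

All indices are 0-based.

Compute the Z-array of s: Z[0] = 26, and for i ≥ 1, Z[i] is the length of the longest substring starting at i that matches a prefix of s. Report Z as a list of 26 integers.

[26, 0, 0, 2, 0, 0, 0, 0, 0, 0, 0, 0, 0, 0, 1, 0, 0, 2, 0, 2, 0, 0, 3, 0, 0, 0]

Z[0]=26
i=1: i≥r, start 0; Z[1]=0
i=2: i≥r, start 0; Z[2]=0
i=3: i≥r, start 0; Z[3]=2 extend→box=[3,5)
i=4: min(r-i=1, Z[1]=0)=0; Z[4]=0
i=5: i≥r, start 0; Z[5]=0
i=6: i≥r, start 0; Z[6]=0
i=7: i≥r, start 0; Z[7]=0
i=8: i≥r, start 0; Z[8]=0
i=9: i≥r, start 0; Z[9]=0
i=10: i≥r, start 0; Z[10]=0
i=11: i≥r, start 0; Z[11]=0
i=12: i≥r, start 0; Z[12]=0
i=13: i≥r, start 0; Z[13]=0
i=14: i≥r, start 0; Z[14]=1 extend→box=[14,15)
i=15: i≥r, start 0; Z[15]=0
i=16: i≥r, start 0; Z[16]=0
i=17: i≥r, start 0; Z[17]=2 extend→box=[17,19)
i=18: min(r-i=1, Z[1]=0)=0; Z[18]=0
i=19: i≥r, start 0; Z[19]=2 extend→box=[19,21)
i=20: min(r-i=1, Z[1]=0)=0; Z[20]=0
i=21: i≥r, start 0; Z[21]=0
i=22: i≥r, start 0; Z[22]=3 extend→box=[22,25)
i=23: min(r-i=2, Z[1]=0)=0; Z[23]=0
i=24: min(r-i=1, Z[2]=0)=0; Z[24]=0
i=25: i≥r, start 0; Z[25]=0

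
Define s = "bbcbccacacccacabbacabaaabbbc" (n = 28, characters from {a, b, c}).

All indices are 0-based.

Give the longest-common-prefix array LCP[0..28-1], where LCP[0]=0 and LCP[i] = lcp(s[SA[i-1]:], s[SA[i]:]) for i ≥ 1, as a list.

[0, 2, 1, 2, 3, 1, 4, 3, 2, 0, 2, 1, 2, 2, 3, 1, 2, 2, 0, 1, 3, 2, 4, 3, 1, 1, 5, 2]

rank→(start, suffix):
  0 → (21, 'aaabbbc')
  1 → (22, 'aabbbc')
  2 → (19, 'abaaabbbc')
  3 → (14, 'abbacabaaabbbc')
  4 → (23, 'abbbc')
  5 → (17, 'acabaaabbbc')
  6 → (12, 'acabbacabaaabbbc')
  7 → (6, 'acacccacabbacabaaabbbc')
  8 → (8, 'acccacabbacabaaabbbc')
  9 → (20, 'baaabbbc')
  10 → (16, 'bacabaaabbbc')
  11 → (15, 'bbacabaaabbbc')
  12 → (24, 'bbbc')
  13 → (25, 'bbc')
  14 → (0, 'bbcbccacacccacabbacabaaabbbc')
  15 → (26, 'bc')
  16 → (1, 'bcbccacacccacabbacabaaabbbc')
  17 → (3, 'bccacacccacabbacabaaabbbc')
  18 → (27, 'c')
  19 → (18, 'cabaaabbbc')
  20 → (13, 'cabbacabaaabbbc')
  21 → (11, 'cacabbacabaaabbbc')
  22 → (5, 'cacacccacabbacabaaabbbc')
  23 → (7, 'cacccacabbacabaaabbbc')
  24 → (2, 'cbccacacccacabbacabaaabbbc')
  25 → (10, 'ccacabbacabaaabbbc')
  26 → (4, 'ccacacccacabbacabaaabbbc')
  27 → (9, 'cccacabbacabaaabbbc')

SA = [21, 22, 19, 14, 23, 17, 12, 6, 8, 20, 16, 15, 24, 25, 0, 26, 1, 3, 27, 18, 13, 11, 5, 7, 2, 10, 4, 9]
i: (SA[i-1],SA[i]) lcp shared
  1: (21,22) 2 'aa'
  2: (22,19) 1 'a'
  3: (19,14) 2 'ab'
  4: (14,23) 3 'abb'
  5: (23,17) 1 'a'
  6: (17,12) 4 'acab'
  7: (12,6) 3 'aca'
  8: (6,8) 2 'ac'
  9: (8,20) 0 ''
  10: (20,16) 2 'ba'
  11: (16,15) 1 'b'
  12: (15,24) 2 'bb'
  13: (24,25) 2 'bb'
  14: (25,0) 3 'bbc'
  15: (0,26) 1 'b'
  16: (26,1) 2 'bc'
  17: (1,3) 2 'bc'
  18: (3,27) 0 ''
  19: (27,18) 1 'c'
  20: (18,13) 3 'cab'
  21: (13,11) 2 'ca'
  22: (11,5) 4 'caca'
  23: (5,7) 3 'cac'
  24: (7,2) 1 'c'
  25: (2,10) 1 'c'
  26: (10,4) 5 'ccaca'
  27: (4,9) 2 'cc'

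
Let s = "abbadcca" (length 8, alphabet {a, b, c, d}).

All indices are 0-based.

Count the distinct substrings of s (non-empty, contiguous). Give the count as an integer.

rank | idx | suffix
   0 |   7 | a
   1 |   0 | abbadcca
   2 |   3 | adcca
   3 |   2 | badcca
   4 |   1 | bbadcca
   5 |   6 | ca
   6 |   5 | cca
   7 |   4 | dcca

SA = [7, 0, 3, 2, 1, 6, 5, 4]
rank  pair      lcp
   1  s[7:],s[0:]  1  'a'
   2  s[0:],s[3:]  1  'a'
   3  s[3:],s[2:]  0  ''
   4  s[2:],s[1:]  1  'b'
   5  s[1:],s[6:]  0  ''
   6  s[6:],s[5:]  1  'c'
   7  s[5:],s[4:]  0  ''

n(n+1)/2 = 8·9/2 = 36
Σ LCP = 0 + 1 + 1 + 0 + 1 + 0 + 1 + 0 = 4
distinct = 36 − 4 = 32

32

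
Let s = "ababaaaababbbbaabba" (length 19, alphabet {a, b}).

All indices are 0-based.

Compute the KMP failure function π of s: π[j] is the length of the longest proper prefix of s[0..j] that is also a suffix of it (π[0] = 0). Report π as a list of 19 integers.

[0, 0, 1, 2, 3, 1, 1, 1, 2, 3, 4, 0, 0, 0, 1, 1, 2, 0, 1]

π[0] = 0
j=1 s[j]='b': π[1]=0 (border '')
j=2 s[j]='a': π[2]=1 (border 'a')
j=3 s[j]='b': π[3]=2 (border 'ab')
j=4 s[j]='a': π[4]=3 (border 'aba')
j=5 s[j]='a': k: 3→1→0; π[5]=1 (border 'a')
j=6 s[j]='a': k: 1→0; π[6]=1 (border 'a')
j=7 s[j]='a': k: 1→0; π[7]=1 (border 'a')
j=8 s[j]='b': π[8]=2 (border 'ab')
j=9 s[j]='a': π[9]=3 (border 'aba')
j=10 s[j]='b': π[10]=4 (border 'abab')
j=11 s[j]='b': k: 4→2→0; π[11]=0 (border '')
j=12 s[j]='b': π[12]=0 (border '')
j=13 s[j]='b': π[13]=0 (border '')
j=14 s[j]='a': π[14]=1 (border 'a')
j=15 s[j]='a': k: 1→0; π[15]=1 (border 'a')
j=16 s[j]='b': π[16]=2 (border 'ab')
j=17 s[j]='b': k: 2→0; π[17]=0 (border '')
j=18 s[j]='a': π[18]=1 (border 'a')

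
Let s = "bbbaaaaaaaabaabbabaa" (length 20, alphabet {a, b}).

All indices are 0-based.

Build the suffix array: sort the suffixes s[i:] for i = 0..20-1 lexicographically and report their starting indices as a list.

sorted suffixes:
  #0 SA[0]=19  'a'
  #1 SA[1]=18  'aa'
  #2 SA[2]=3  'aaaaaaaabaabbabaa'
  #3 SA[3]=4  'aaaaaaabaabbabaa'
  #4 SA[4]=5  'aaaaaabaabbabaa'
  #5 SA[5]=6  'aaaaabaabbabaa'
  #6 SA[6]=7  'aaaabaabbabaa'
  #7 SA[7]=8  'aaabaabbabaa'
  #8 SA[8]=9  'aabaabbabaa'
  #9 SA[9]=12  'aabbabaa'
  #10 SA[10]=16  'abaa'
  #11 SA[11]=10  'abaabbabaa'
  #12 SA[12]=13  'abbabaa'
  #13 SA[13]=17  'baa'
  #14 SA[14]=2  'baaaaaaaabaabbabaa'
  #15 SA[15]=11  'baabbabaa'
  #16 SA[16]=15  'babaa'
  #17 SA[17]=1  'bbaaaaaaaabaabbabaa'
  #18 SA[18]=14  'bbabaa'
  #19 SA[19]=0  'bbbaaaaaaaabaabbabaa'

[19, 18, 3, 4, 5, 6, 7, 8, 9, 12, 16, 10, 13, 17, 2, 11, 15, 1, 14, 0]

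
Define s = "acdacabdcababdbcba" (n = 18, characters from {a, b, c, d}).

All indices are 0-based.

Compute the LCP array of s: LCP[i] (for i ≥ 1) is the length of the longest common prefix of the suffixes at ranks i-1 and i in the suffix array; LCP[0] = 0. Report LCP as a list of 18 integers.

rank→(start, suffix):
  0 → (17, 'a')
  1 → (9, 'ababdbcba')
  2 → (11, 'abdbcba')
  3 → (5, 'abdcababdbcba')
  4 → (3, 'acabdcababdbcba')
  5 → (0, 'acdacabdcababdbcba')
  6 → (16, 'ba')
  7 → (10, 'babdbcba')
  8 → (14, 'bcba')
  9 → (12, 'bdbcba')
  10 → (6, 'bdcababdbcba')
  11 → (8, 'cababdbcba')
  12 → (4, 'cabdcababdbcba')
  13 → (15, 'cba')
  14 → (1, 'cdacabdcababdbcba')
  15 → (2, 'dacabdcababdbcba')
  16 → (13, 'dbcba')
  17 → (7, 'dcababdbcba')

SA = [17, 9, 11, 5, 3, 0, 16, 10, 14, 12, 6, 8, 4, 15, 1, 2, 13, 7]
i: (SA[i-1],SA[i]) lcp shared
  1: (17,9) 1 'a'
  2: (9,11) 2 'ab'
  3: (11,5) 3 'abd'
  4: (5,3) 1 'a'
  5: (3,0) 2 'ac'
  6: (0,16) 0 ''
  7: (16,10) 2 'ba'
  8: (10,14) 1 'b'
  9: (14,12) 1 'b'
  10: (12,6) 2 'bd'
  11: (6,8) 0 ''
  12: (8,4) 3 'cab'
  13: (4,15) 1 'c'
  14: (15,1) 1 'c'
  15: (1,2) 0 ''
  16: (2,13) 1 'd'
  17: (13,7) 1 'd'

[0, 1, 2, 3, 1, 2, 0, 2, 1, 1, 2, 0, 3, 1, 1, 0, 1, 1]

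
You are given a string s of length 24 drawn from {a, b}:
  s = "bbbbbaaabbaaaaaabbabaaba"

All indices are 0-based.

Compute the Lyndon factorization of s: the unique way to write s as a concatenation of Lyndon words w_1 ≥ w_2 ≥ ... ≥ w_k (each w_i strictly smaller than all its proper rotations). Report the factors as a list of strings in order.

["b", "b", "b", "b", "b", "aaabb", "aaaaaabbabaab", "a"]

emit factor 1: 'b' (i=0, period=1)
emit factor 2: 'b' (i=1, period=1)
emit factor 3: 'b' (i=2, period=1)
emit factor 4: 'b' (i=3, period=1)
emit factor 5: 'b' (i=4, period=1)
emit factor 6: 'aaabb' (i=5, period=5)
emit factor 7: 'aaaaaabbabaab' (i=10, period=13)
emit factor 8: 'a' (i=23, period=1)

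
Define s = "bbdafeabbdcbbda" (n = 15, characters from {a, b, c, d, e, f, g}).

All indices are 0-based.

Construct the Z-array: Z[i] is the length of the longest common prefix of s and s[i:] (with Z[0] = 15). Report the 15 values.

[15, 1, 0, 0, 0, 0, 0, 3, 1, 0, 0, 4, 1, 0, 0]

Z[0]=15
i=1: i≥r, start 0; Z[1]=1 extend→box=[1,2)
i=2: i≥r, start 0; Z[2]=0
i=3: i≥r, start 0; Z[3]=0
i=4: i≥r, start 0; Z[4]=0
i=5: i≥r, start 0; Z[5]=0
i=6: i≥r, start 0; Z[6]=0
i=7: i≥r, start 0; Z[7]=3 extend→box=[7,10)
i=8: min(r-i=2, Z[1]=1)=1; Z[8]=1
i=9: min(r-i=1, Z[2]=0)=0; Z[9]=0
i=10: i≥r, start 0; Z[10]=0
i=11: i≥r, start 0; Z[11]=4 extend→box=[11,15)
i=12: min(r-i=3, Z[1]=1)=1; Z[12]=1
i=13: min(r-i=2, Z[2]=0)=0; Z[13]=0
i=14: min(r-i=1, Z[3]=0)=0; Z[14]=0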